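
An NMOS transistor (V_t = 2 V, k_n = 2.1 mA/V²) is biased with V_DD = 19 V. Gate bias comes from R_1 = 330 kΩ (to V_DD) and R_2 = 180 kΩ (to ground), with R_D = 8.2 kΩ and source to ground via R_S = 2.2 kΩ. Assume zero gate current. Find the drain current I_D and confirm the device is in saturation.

V_G = V_DD·R_2/(R_1+R_2) = 19×180/510 = 6.71 V.
Assume saturation: I_D = (k_n/2)(V_GS − V_t)² with V_GS = V_G − I_D·R_S = 6.71 − 2.2·I_D.
Substituting gives 5.08·I_D² − 22.7·I_D + 23.3 = 0, with roots I_D = 1.58 or 2.89 mA.
The root I_D = 2.89 mA gives V_GS = 0.34 V ≤ V_t, so take I_D = 1.58 mA.
Then V_GS = 3.23 V and V_DS = V_DD − I_D(R_D+R_S) = 19 − 1.58×10.4 = 2.56 V.
Saturation requires V_DS ≥ V_GS − V_t = 1.23 V; 2.56 ≥ 1.23 ✓.

I_D ≈ 1.6 mA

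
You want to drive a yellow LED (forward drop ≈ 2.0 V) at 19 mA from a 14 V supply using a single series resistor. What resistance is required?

The resistor drops V_S − V_D = 14 − 2.0 = 12 V at 19 mA.
R = 12 V / 19 mA = 0.632 kΩ.

R ≈ 0.63 kΩ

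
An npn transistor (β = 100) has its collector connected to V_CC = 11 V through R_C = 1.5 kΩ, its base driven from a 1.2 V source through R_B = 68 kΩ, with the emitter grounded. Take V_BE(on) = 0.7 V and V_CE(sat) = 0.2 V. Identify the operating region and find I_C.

Assume active. Base-emitter loop: I_B = (V_BB − V_BE)/R_B = (1.2 − 0.7)/68 = 0.00735 mA.
I_C = β·I_B = 100×0.00735 = 0.735 mA.
V_CE = V_CC − I_C·R_C = 11 − 0.735×1.5 = 9.9 V > V_CE(sat), so the active-region assumption holds.

active; I_C ≈ 0.74 mA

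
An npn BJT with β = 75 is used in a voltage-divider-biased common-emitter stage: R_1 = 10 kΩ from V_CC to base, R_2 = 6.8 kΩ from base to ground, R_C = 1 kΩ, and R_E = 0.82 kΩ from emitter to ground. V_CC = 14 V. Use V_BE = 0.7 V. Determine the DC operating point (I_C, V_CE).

Thevenize the base divider: V_Th = V_CC·R_2/(R_1+R_2) = 14×6.8/16.8 = 5.67 V, R_Th = R_1‖R_2 = 4.05 kΩ.
Base-emitter loop: V_Th = I_B·R_Th + V_BE + (β+1)I_B·R_E, so I_B = (5.67 − 0.7) / (4.05 + 76×0.82) = 0.0748 mA.
I_C = β·I_B = 75×0.0748 = 5.61 mA, and I_E = (β+1)I_B = 5.69 mA.
V_CE = V_CC − I_C·R_C − I_E·R_E = 14 − 5.61×1 − 5.69×0.82 = 3.72 V.
V_CE = 3.72 V > 0.2 V confirms active-region operation.

I_C ≈ 5.6 mA, V_CE ≈ 3.7 V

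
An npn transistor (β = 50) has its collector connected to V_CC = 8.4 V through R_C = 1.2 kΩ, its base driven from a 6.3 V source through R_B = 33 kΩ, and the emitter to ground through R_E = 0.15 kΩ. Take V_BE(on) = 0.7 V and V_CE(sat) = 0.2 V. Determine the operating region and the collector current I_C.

saturation; I_C ≈ 6.1 mA

Assume active: I_B = (6.3 − 0.7)/(33 + 51×0.15) = 0.138 mA, I_C = β·I_B = 6.89 mA.
Then V_CE = 8.4 − 6.89×1.2 − 7.03×0.15 = -0.92 V < 0.2 V — the active assumption fails.
Re-solve with V_CE = 0.2 V. KCL at the emitter: V_E/R_E = (V_BB−0.7−V_E)/R_B + (V_CC−0.2−V_E)/R_C, giving V_E = 0.93 V.
I_C = (V_CC − 0.2 − V_E)/R_C = (8.2 − 0.93)/1.2 = 6.06 mA.
Check: I_B = (5.6 − 0.93)/33 = 0.142 mA, and β·I_B = 7.08 mA > I_C, confirming saturation.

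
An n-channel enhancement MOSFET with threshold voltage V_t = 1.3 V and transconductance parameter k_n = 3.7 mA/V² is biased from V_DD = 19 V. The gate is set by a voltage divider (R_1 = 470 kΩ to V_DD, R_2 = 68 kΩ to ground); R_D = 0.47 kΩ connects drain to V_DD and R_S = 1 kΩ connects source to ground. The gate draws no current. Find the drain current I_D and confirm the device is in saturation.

V_G = V_DD·R_2/(R_1+R_2) = 19×68/538 = 2.4 V.
Assume saturation: I_D = (k_n/2)(V_GS − V_t)² with V_GS = V_G − I_D·R_S = 2.4 − 1·I_D.
Substituting gives 1.85·I_D² − 5.08·I_D + 2.24 = 0, with roots I_D = 0.554 or 2.19 mA.
The root I_D = 2.19 mA gives V_GS = 0.212 V ≤ V_t, so take I_D = 0.554 mA.
Then V_GS = 1.85 V and V_DS = V_DD − I_D(R_D+R_S) = 19 − 0.554×1.47 = 18.2 V.
Saturation requires V_DS ≥ V_GS − V_t = 0.547 V; 18.2 ≥ 0.547 ✓.

I_D ≈ 0.55 mA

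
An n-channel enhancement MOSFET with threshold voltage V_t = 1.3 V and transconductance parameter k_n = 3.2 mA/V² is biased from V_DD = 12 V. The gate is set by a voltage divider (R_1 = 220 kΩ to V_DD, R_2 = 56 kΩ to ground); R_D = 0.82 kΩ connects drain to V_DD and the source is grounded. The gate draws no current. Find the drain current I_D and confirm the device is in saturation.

I_D ≈ 2.1 mA

V_G = V_DD·R_2/(R_1+R_2) = 12×56/276 = 2.43 V. With the source grounded, V_GS = V_G = 2.43 V.
Assume saturation: I_D = (k_n/2)(V_GS − V_t)² = (3.2/2)×(2.43 − 1.3)² = 1.6×1.13² = 2.06 mA.
V_DS = V_DD − I_D·R_D = 12 − 2.06×0.82 = 10.3 V.
Saturation requires V_DS ≥ V_GS − V_t = 1.13 V; 10.3 ≥ 1.13 ✓.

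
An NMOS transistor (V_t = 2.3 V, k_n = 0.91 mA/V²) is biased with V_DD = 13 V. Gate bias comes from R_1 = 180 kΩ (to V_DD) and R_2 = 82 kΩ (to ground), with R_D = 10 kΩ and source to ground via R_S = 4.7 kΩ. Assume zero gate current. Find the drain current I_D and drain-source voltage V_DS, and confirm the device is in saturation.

I_D ≈ 0.23 mA, V_DS ≈ 9.7 V

V_G = V_DD·R_2/(R_1+R_2) = 13×82/262 = 4.07 V.
Assume saturation: I_D = (k_n/2)(V_GS − V_t)² with V_GS = V_G − I_D·R_S = 4.07 − 4.7·I_D.
Substituting gives 10.1·I_D² − 8.56·I_D + 1.42 = 0, with roots I_D = 0.226 or 0.626 mA.
The root I_D = 0.626 mA gives V_GS = 1.13 V ≤ V_t, so take I_D = 0.226 mA.
Then V_GS = 3.01 V and V_DS = V_DD − I_D(R_D+R_S) = 13 − 0.226×14.7 = 9.67 V.
Saturation requires V_DS ≥ V_GS − V_t = 0.705 V; 9.67 ≥ 0.705 ✓.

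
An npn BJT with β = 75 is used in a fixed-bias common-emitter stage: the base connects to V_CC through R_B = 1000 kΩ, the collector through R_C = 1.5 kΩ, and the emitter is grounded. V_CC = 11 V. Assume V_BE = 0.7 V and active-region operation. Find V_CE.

Base loop: V_CC = I_B·R_B + V_BE, so I_B = (11 − 0.7)/1000 kΩ = 0.0103 mA.
In the active region I_C = β·I_B = 75 × 0.0103 = 0.772 mA.
Collector loop: V_CE = V_CC − I_C·R_C = 11 − 0.772×1.5 = 9.84 V.
Since V_CE = 9.84 V > V_CE(sat) ≈ 0.2 V, the transistor is in the active region as assumed.

V_CE ≈ 9.8 V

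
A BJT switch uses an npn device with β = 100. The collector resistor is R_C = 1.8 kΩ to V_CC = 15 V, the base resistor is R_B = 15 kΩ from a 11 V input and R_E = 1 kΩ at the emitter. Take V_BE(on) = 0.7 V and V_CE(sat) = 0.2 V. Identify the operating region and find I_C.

Assume active: I_B = (11 − 0.7)/(15 + 101×1) = 0.0888 mA, I_C = β·I_B = 8.88 mA.
Then V_CE = 15 − 8.88×1.8 − 8.97×1 = -9.95 V < 0.2 V — the active assumption fails.
Re-solve with V_CE = 0.2 V. KCL at the emitter: V_E/R_E = (V_BB−0.7−V_E)/R_B + (V_CC−0.2−V_E)/R_C, giving V_E = 5.49 V.
I_C = (V_CC − 0.2 − V_E)/R_C = (14.8 − 5.49)/1.8 = 5.17 mA.
Check: I_B = (10.3 − 5.49)/15 = 0.321 mA, and β·I_B = 32.1 mA > I_C, confirming saturation.

saturation; I_C ≈ 5.2 mA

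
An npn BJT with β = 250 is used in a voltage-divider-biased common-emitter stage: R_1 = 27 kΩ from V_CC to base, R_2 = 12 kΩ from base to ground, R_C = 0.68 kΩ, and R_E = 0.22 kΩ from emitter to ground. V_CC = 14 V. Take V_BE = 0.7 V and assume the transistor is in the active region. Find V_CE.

V_CE ≈ 1.2 V

Thevenize the base divider: V_Th = V_CC·R_2/(R_1+R_2) = 14×12/39 = 4.31 V, R_Th = R_1‖R_2 = 8.31 kΩ.
Base-emitter loop: V_Th = I_B·R_Th + V_BE + (β+1)I_B·R_E, so I_B = (4.31 − 0.7) / (8.31 + 251×0.22) = 0.0568 mA.
I_C = β·I_B = 250×0.0568 = 14.2 mA, and I_E = (β+1)I_B = 14.3 mA.
V_CE = V_CC − I_C·R_C − I_E·R_E = 14 − 14.2×0.68 − 14.3×0.22 = 1.21 V.
V_CE = 1.21 V > 0.2 V confirms active-region operation.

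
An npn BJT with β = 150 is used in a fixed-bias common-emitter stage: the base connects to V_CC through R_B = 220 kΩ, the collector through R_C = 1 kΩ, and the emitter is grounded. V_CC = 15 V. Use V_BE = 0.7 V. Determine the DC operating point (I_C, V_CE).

I_C ≈ 9.8 mA, V_CE ≈ 5.2 V

Base loop: V_CC = I_B·R_B + V_BE, so I_B = (15 − 0.7)/220 kΩ = 0.065 mA.
In the active region I_C = β·I_B = 150 × 0.065 = 9.75 mA.
Collector loop: V_CE = V_CC − I_C·R_C = 15 − 9.75×1 = 5.25 V.
Since V_CE = 5.25 V > V_CE(sat) ≈ 0.2 V, the transistor is in the active region as assumed.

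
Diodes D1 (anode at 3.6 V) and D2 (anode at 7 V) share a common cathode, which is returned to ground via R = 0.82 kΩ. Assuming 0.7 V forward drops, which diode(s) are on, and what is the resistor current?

Assume both conduct. Then node N would need to be at both 3.6−0.7 = 2.9 V and 7−0.7 = 6.3 V, which is impossible.
Assume only D2 conducts: V_N = 7 − 0.7 = 6.3 V, so I_R = 6.3/0.82 = 7.68 mA.
Check D1: its anode-to-cathode voltage is 3.6 − 6.3 = -2.7 V < 0.7 V, so it is off. The assumption is consistent.

Only D2 conducts; I_R ≈ 7.7 mA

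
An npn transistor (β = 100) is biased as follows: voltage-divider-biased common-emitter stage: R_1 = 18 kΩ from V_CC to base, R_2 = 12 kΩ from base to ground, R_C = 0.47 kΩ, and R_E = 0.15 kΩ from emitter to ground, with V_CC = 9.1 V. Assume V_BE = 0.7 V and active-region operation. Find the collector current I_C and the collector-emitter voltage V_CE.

Thevenize the base divider: V_Th = V_CC·R_2/(R_1+R_2) = 9.1×12/30 = 3.64 V, R_Th = R_1‖R_2 = 7.2 kΩ.
Base-emitter loop: V_Th = I_B·R_Th + V_BE + (β+1)I_B·R_E, so I_B = (3.64 − 0.7) / (7.2 + 101×0.15) = 0.132 mA.
I_C = β·I_B = 100×0.132 = 13.2 mA, and I_E = (β+1)I_B = 13.3 mA.
V_CE = V_CC − I_C·R_C − I_E·R_E = 9.1 − 13.2×0.47 − 13.3×0.15 = 0.925 V.
V_CE = 0.925 V > 0.2 V confirms active-region operation.

I_C ≈ 13 mA, V_CE ≈ 0.92 V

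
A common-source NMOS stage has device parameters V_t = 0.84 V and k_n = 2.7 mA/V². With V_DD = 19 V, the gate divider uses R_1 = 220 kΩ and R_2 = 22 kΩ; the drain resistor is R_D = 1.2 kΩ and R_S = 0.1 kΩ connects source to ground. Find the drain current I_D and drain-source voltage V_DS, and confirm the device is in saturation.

V_G = V_DD·R_2/(R_1+R_2) = 19×22/242 = 1.73 V.
Assume saturation: I_D = (k_n/2)(V_GS − V_t)² with V_GS = V_G − I_D·R_S = 1.73 − 0.1·I_D.
Substituting gives 0.0135·I_D² − 1.24·I_D + 1.06 = 0, with roots I_D = 0.866 or 91 mA.
The root I_D = 91 mA gives V_GS = -7.37 V ≤ V_t, so take I_D = 0.866 mA.
Then V_GS = 1.64 V and V_DS = V_DD − I_D(R_D+R_S) = 19 − 0.866×1.3 = 17.9 V.
Saturation requires V_DS ≥ V_GS − V_t = 0.801 V; 17.9 ≥ 0.801 ✓.

I_D ≈ 0.87 mA, V_DS ≈ 18 V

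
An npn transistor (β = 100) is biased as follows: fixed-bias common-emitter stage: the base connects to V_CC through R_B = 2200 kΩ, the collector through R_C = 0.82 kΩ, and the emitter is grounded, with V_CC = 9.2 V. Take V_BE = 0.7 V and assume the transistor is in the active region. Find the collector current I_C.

I_C ≈ 0.39 mA

Base loop: V_CC = I_B·R_B + V_BE, so I_B = (9.2 − 0.7)/2200 kΩ = 0.00386 mA.
In the active region I_C = β·I_B = 100 × 0.00386 = 0.386 mA.
Collector loop: V_CE = V_CC − I_C·R_C = 9.2 − 0.386×0.82 = 8.88 V.
Since V_CE = 8.88 V > V_CE(sat) ≈ 0.2 V, the transistor is in the active region as assumed.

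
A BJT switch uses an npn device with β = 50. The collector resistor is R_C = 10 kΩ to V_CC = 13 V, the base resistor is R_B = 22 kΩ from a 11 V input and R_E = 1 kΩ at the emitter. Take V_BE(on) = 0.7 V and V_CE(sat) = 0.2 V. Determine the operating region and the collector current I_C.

Assume active: I_B = (11 − 0.7)/(22 + 51×1) = 0.141 mA, I_C = β·I_B = 7.05 mA.
Then V_CE = 13 − 7.05×10 − 7.2×1 = -64.7 V < 0.2 V — the active assumption fails.
Re-solve with V_CE = 0.2 V. KCL at the emitter: V_E/R_E = (V_BB−0.7−V_E)/R_B + (V_CC−0.2−V_E)/R_C, giving V_E = 1.53 V.
I_C = (V_CC − 0.2 − V_E)/R_C = (12.8 − 1.53)/10 = 1.13 mA.
Check: I_B = (10.3 − 1.53)/22 = 0.399 mA, and β·I_B = 19.9 mA > I_C, confirming saturation.

saturation; I_C ≈ 1.1 mA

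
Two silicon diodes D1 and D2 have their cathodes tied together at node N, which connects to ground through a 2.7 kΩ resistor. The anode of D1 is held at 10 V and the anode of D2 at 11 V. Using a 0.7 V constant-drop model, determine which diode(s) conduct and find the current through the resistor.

Assume both conduct. Then node N would need to be at both 10−0.7 = 9.3 V and 11−0.7 = 10.3 V, which is impossible.
Assume only D2 conducts: V_N = 11 − 0.7 = 10.3 V, so I_R = 10.3/2.7 = 3.81 mA.
Check D1: its anode-to-cathode voltage is 10 − 10.3 = -0.3 V < 0.7 V, so it is off. The assumption is consistent.

Only D2 conducts; I_R ≈ 3.8 mA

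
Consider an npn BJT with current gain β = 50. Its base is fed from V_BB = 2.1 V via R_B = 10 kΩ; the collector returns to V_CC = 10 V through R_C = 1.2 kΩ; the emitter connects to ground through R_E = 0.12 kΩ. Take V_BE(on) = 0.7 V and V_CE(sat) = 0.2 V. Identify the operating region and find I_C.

Assume active. Base-emitter loop: I_B = (V_BB − V_BE)/(R_B + (β+1)R_E) = (2.1 − 0.7)/(10 + 51×0.12) = 0.0868 mA.
I_C = β·I_B = 50×0.0868 = 4.34 mA.
V_CE = V_CC − I_C·R_C − I_E·R_E = 10 − 4.34×1.2 − 4.43×0.12 = 4.26 V > V_CE(sat), so the active-region assumption holds.

active; I_C ≈ 4.3 mA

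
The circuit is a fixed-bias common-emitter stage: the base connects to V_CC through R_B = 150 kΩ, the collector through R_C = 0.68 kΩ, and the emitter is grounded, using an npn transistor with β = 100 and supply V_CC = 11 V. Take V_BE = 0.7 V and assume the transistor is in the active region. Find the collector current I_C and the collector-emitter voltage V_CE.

Base loop: V_CC = I_B·R_B + V_BE, so I_B = (11 − 0.7)/150 kΩ = 0.0687 mA.
In the active region I_C = β·I_B = 100 × 0.0687 = 6.87 mA.
Collector loop: V_CE = V_CC − I_C·R_C = 11 − 6.87×0.68 = 6.33 V.
Since V_CE = 6.33 V > V_CE(sat) ≈ 0.2 V, the transistor is in the active region as assumed.

I_C ≈ 6.9 mA, V_CE ≈ 6.3 V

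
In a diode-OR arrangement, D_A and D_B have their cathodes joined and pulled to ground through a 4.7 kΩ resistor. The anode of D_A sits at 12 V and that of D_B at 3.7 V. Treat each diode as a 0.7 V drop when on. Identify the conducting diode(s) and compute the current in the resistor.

Assume both conduct. Then node N would need to be at both 12−0.7 = 11.3 V and 3.7−0.7 = 3 V, which is impossible.
Assume only D_A conducts: V_N = 12 − 0.7 = 11.3 V, so I_R = 11.3/4.7 = 2.4 mA.
Check D_B: its anode-to-cathode voltage is 3.7 − 11.3 = -7.6 V < 0.7 V, so it is off. The assumption is consistent.

Only D_A conducts; I_R ≈ 2.4 mA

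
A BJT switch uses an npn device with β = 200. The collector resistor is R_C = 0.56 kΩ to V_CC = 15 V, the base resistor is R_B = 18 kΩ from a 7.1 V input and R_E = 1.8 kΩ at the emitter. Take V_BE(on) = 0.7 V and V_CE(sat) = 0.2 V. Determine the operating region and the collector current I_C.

Assume active. Base-emitter loop: I_B = (V_BB − V_BE)/(R_B + (β+1)R_E) = (7.1 − 0.7)/(18 + 201×1.8) = 0.0169 mA.
I_C = β·I_B = 200×0.0169 = 3.37 mA.
V_CE = V_CC − I_C·R_C − I_E·R_E = 15 − 3.37×0.56 − 3.39×1.8 = 7.02 V > V_CE(sat), so the active-region assumption holds.

active; I_C ≈ 3.4 mA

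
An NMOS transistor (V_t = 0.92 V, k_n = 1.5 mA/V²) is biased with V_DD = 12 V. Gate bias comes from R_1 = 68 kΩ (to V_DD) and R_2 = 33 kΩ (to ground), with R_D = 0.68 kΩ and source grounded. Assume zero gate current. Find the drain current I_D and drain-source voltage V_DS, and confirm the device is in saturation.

I_D ≈ 6.8 mA, V_DS ≈ 7.4 V

V_G = V_DD·R_2/(R_1+R_2) = 12×33/101 = 3.92 V. With the source grounded, V_GS = V_G = 3.92 V.
Assume saturation: I_D = (k_n/2)(V_GS − V_t)² = (1.5/2)×(3.92 − 0.92)² = 0.75×3² = 6.75 mA.
V_DS = V_DD − I_D·R_D = 12 − 6.75×0.68 = 7.41 V.
Saturation requires V_DS ≥ V_GS − V_t = 3 V; 7.41 ≥ 3 ✓.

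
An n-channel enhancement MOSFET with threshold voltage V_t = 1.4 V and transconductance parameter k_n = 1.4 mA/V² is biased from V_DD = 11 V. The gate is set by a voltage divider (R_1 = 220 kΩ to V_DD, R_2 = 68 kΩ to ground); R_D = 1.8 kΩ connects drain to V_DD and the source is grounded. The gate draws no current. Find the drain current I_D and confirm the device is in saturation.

I_D ≈ 1 mA

V_G = V_DD·R_2/(R_1+R_2) = 11×68/288 = 2.6 V. With the source grounded, V_GS = V_G = 2.6 V.
Assume saturation: I_D = (k_n/2)(V_GS − V_t)² = (1.4/2)×(2.6 − 1.4)² = 0.7×1.2² = 1 mA.
V_DS = V_DD − I_D·R_D = 11 − 1×1.8 = 9.19 V.
Saturation requires V_DS ≥ V_GS − V_t = 1.2 V; 9.19 ≥ 1.2 ✓.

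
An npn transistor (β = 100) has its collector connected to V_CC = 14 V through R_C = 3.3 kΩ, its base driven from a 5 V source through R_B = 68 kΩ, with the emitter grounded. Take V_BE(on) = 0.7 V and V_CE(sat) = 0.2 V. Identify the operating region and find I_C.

saturation; I_C ≈ 4.2 mA

Assume active: I_B = (5 − 0.7)/68 = 0.0632 mA, giving I_C = β·I_B = 6.32 mA.
But then V_CE = 14 − 6.32×3.3 = -6.87 V < V_CE(sat) = 0.2 V — impossible in the active region.
So the transistor is saturated. With V_CE = 0.2 V, I_C = (V_CC − 0.2)/R_C = 13.8/3.3 = 4.18 mA.
Check: β·I_B = 6.32 mA > I_C = 4.18 mA, confirming saturation.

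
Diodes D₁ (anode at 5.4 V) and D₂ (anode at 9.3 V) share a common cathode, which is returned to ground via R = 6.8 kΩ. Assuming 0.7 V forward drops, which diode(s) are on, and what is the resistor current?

Only D₂ conducts; I_R ≈ 1.3 mA

Assume both conduct. Then node N would need to be at both 5.4−0.7 = 4.7 V and 9.3−0.7 = 8.6 V, which is impossible.
Assume only D₂ conducts: V_N = 9.3 − 0.7 = 8.6 V, so I_R = 8.6/6.8 = 1.26 mA.
Check D₁: its anode-to-cathode voltage is 5.4 − 8.6 = -3.2 V < 0.7 V, so it is off. The assumption is consistent.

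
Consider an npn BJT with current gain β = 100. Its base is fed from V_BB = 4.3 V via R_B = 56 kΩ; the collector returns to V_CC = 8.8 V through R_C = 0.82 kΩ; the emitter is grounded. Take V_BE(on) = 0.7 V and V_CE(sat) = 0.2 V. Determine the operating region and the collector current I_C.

Assume active. Base-emitter loop: I_B = (V_BB − V_BE)/R_B = (4.3 − 0.7)/56 = 0.0643 mA.
I_C = β·I_B = 100×0.0643 = 6.43 mA.
V_CE = V_CC − I_C·R_C = 8.8 − 6.43×0.82 = 3.53 V > V_CE(sat), so the active-region assumption holds.

active; I_C ≈ 6.4 mA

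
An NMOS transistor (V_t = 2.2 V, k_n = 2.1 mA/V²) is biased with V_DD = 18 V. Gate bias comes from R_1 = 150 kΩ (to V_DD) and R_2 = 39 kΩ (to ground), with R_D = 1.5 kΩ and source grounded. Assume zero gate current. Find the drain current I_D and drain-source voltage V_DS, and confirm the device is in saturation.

I_D ≈ 2.4 mA, V_DS ≈ 14 V

V_G = V_DD·R_2/(R_1+R_2) = 18×39/189 = 3.71 V. With the source grounded, V_GS = V_G = 3.71 V.
Assume saturation: I_D = (k_n/2)(V_GS − V_t)² = (2.1/2)×(3.71 − 2.2)² = 1.05×1.51² = 2.41 mA.
V_DS = V_DD − I_D·R_D = 18 − 2.41×1.5 = 14.4 V.
Saturation requires V_DS ≥ V_GS − V_t = 1.51 V; 14.4 ≥ 1.51 ✓.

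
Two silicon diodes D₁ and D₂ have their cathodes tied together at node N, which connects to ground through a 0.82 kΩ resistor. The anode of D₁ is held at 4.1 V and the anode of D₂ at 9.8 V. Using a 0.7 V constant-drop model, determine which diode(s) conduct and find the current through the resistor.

Only D₂ conducts; I_R ≈ 11 mA

Assume both conduct. Then node N would need to be at both 4.1−0.7 = 3.4 V and 9.8−0.7 = 9.1 V, which is impossible.
Assume only D₂ conducts: V_N = 9.8 − 0.7 = 9.1 V, so I_R = 9.1/0.82 = 11.1 mA.
Check D₁: its anode-to-cathode voltage is 4.1 − 9.1 = -5 V < 0.7 V, so it is off. The assumption is consistent.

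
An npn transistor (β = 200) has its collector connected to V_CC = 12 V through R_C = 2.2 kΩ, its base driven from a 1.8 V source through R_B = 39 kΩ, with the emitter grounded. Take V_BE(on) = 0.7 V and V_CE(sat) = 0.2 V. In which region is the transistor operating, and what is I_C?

Assume active: I_B = (1.8 − 0.7)/39 = 0.0282 mA, giving I_C = β·I_B = 5.64 mA.
But then V_CE = 12 − 5.64×2.2 = -0.41 V < V_CE(sat) = 0.2 V — impossible in the active region.
So the transistor is saturated. With V_CE = 0.2 V, I_C = (V_CC − 0.2)/R_C = 11.8/2.2 = 5.36 mA.
Check: β·I_B = 5.64 mA > I_C = 5.36 mA, confirming saturation.

saturation; I_C ≈ 5.4 mA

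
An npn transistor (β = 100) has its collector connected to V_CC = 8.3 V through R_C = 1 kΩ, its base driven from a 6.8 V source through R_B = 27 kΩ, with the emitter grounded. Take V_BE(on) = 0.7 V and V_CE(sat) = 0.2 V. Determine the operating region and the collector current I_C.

saturation; I_C ≈ 8.1 mA

Assume active: I_B = (6.8 − 0.7)/27 = 0.226 mA, giving I_C = β·I_B = 22.6 mA.
But then V_CE = 8.3 − 22.6×1 = -14.3 V < V_CE(sat) = 0.2 V — impossible in the active region.
So the transistor is saturated. With V_CE = 0.2 V, I_C = (V_CC − 0.2)/R_C = 8.1/1 = 8.1 mA.
Check: β·I_B = 22.6 mA > I_C = 8.1 mA, confirming saturation.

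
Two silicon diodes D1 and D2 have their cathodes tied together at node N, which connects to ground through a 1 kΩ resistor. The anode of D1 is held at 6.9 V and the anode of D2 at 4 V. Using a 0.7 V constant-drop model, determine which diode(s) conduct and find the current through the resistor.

Only D1 conducts; I_R ≈ 6.2 mA

Assume both conduct. Then node N would need to be at both 6.9−0.7 = 6.2 V and 4−0.7 = 3.3 V, which is impossible.
Assume only D1 conducts: V_N = 6.9 − 0.7 = 6.2 V, so I_R = 6.2/1 = 6.2 mA.
Check D2: its anode-to-cathode voltage is 4 − 6.2 = -2.2 V < 0.7 V, so it is off. The assumption is consistent.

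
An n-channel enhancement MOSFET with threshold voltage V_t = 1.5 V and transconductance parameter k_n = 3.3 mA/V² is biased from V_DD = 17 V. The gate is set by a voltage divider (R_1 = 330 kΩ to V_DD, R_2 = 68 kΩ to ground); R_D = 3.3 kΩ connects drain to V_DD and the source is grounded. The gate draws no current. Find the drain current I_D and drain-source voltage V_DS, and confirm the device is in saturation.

I_D ≈ 3.3 mA, V_DS ≈ 6.3 V

V_G = V_DD·R_2/(R_1+R_2) = 17×68/398 = 2.9 V. With the source grounded, V_GS = V_G = 2.9 V.
Assume saturation: I_D = (k_n/2)(V_GS − V_t)² = (3.3/2)×(2.9 − 1.5)² = 1.65×1.4² = 3.25 mA.
V_DS = V_DD − I_D·R_D = 17 − 3.25×3.3 = 6.26 V.
Saturation requires V_DS ≥ V_GS − V_t = 1.4 V; 6.26 ≥ 1.4 ✓.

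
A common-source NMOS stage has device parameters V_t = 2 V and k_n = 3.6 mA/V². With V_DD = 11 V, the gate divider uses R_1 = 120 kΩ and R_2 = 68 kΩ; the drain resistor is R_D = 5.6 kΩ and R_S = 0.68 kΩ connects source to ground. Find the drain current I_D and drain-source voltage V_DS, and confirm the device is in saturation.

V_G = V_DD·R_2/(R_1+R_2) = 11×68/188 = 3.98 V.
Assume saturation: I_D = (k_n/2)(V_GS − V_t)² with V_GS = V_G − I_D·R_S = 3.98 − 0.68·I_D.
Substituting gives 0.832·I_D² − 5.84·I_D + 7.05 = 0, with roots I_D = 1.55 or 5.47 mA.
The root I_D = 5.47 mA gives V_GS = 0.256 V ≤ V_t, so take I_D = 1.55 mA.
Then V_GS = 2.93 V and V_DS = V_DD − I_D(R_D+R_S) = 11 − 1.55×6.28 = 1.29 V.
Saturation requires V_DS ≥ V_GS − V_t = 0.927 V; 1.29 ≥ 0.927 ✓.

I_D ≈ 1.5 mA, V_DS ≈ 1.3 V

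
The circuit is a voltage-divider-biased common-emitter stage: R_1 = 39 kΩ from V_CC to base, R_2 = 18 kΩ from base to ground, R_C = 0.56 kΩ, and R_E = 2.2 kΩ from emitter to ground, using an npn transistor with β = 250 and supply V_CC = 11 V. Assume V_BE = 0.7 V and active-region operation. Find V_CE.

Thevenize the base divider: V_Th = V_CC·R_2/(R_1+R_2) = 11×18/57 = 3.47 V, R_Th = R_1‖R_2 = 12.3 kΩ.
Base-emitter loop: V_Th = I_B·R_Th + V_BE + (β+1)I_B·R_E, so I_B = (3.47 − 0.7) / (12.3 + 251×2.2) = 0.00491 mA.
I_C = β·I_B = 250×0.00491 = 1.23 mA, and I_E = (β+1)I_B = 1.23 mA.
V_CE = V_CC − I_C·R_C − I_E·R_E = 11 − 1.23×0.56 − 1.23×2.2 = 7.6 V.
V_CE = 7.6 V > 0.2 V confirms active-region operation.

V_CE ≈ 7.6 V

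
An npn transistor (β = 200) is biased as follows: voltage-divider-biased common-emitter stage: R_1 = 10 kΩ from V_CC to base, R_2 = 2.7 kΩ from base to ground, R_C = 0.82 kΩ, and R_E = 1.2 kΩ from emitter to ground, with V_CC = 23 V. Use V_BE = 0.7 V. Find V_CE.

Thevenize the base divider: V_Th = V_CC·R_2/(R_1+R_2) = 23×2.7/12.7 = 4.89 V, R_Th = R_1‖R_2 = 2.13 kΩ.
Base-emitter loop: V_Th = I_B·R_Th + V_BE + (β+1)I_B·R_E, so I_B = (4.89 − 0.7) / (2.13 + 201×1.2) = 0.0172 mA.
I_C = β·I_B = 200×0.0172 = 3.44 mA, and I_E = (β+1)I_B = 3.46 mA.
V_CE = V_CC − I_C·R_C − I_E·R_E = 23 − 3.44×0.82 − 3.46×1.2 = 16 V.
V_CE = 16 V > 0.2 V confirms active-region operation.

V_CE ≈ 16 V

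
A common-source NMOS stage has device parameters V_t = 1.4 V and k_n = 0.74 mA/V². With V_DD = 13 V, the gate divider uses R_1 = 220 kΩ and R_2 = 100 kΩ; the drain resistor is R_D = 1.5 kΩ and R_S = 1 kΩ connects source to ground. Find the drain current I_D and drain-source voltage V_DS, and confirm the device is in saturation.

I_D ≈ 1 mA, V_DS ≈ 10 V

V_G = V_DD·R_2/(R_1+R_2) = 13×100/320 = 4.06 V.
Assume saturation: I_D = (k_n/2)(V_GS − V_t)² with V_GS = V_G − I_D·R_S = 4.06 − 1·I_D.
Substituting gives 0.37·I_D² − 2.97·I_D + 2.62 = 0, with roots I_D = 1.01 or 7.02 mA.
The root I_D = 7.02 mA gives V_GS = -2.96 V ≤ V_t, so take I_D = 1.01 mA.
Then V_GS = 3.05 V and V_DS = V_DD − I_D(R_D+R_S) = 13 − 1.01×2.5 = 10.5 V.
Saturation requires V_DS ≥ V_GS − V_t = 1.65 V; 10.5 ≥ 1.65 ✓.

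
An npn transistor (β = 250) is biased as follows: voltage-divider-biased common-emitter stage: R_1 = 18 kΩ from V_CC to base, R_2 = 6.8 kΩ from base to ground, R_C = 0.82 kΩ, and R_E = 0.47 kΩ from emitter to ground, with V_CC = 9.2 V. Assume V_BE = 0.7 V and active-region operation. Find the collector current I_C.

Thevenize the base divider: V_Th = V_CC·R_2/(R_1+R_2) = 9.2×6.8/24.8 = 2.52 V, R_Th = R_1‖R_2 = 4.94 kΩ.
Base-emitter loop: V_Th = I_B·R_Th + V_BE + (β+1)I_B·R_E, so I_B = (2.52 − 0.7) / (4.94 + 251×0.47) = 0.0148 mA.
I_C = β·I_B = 250×0.0148 = 3.71 mA, and I_E = (β+1)I_B = 3.72 mA.
V_CE = V_CC − I_C·R_C − I_E·R_E = 9.2 − 3.71×0.82 − 3.72×0.47 = 4.41 V.
V_CE = 4.41 V > 0.2 V confirms active-region operation.

I_C ≈ 3.7 mA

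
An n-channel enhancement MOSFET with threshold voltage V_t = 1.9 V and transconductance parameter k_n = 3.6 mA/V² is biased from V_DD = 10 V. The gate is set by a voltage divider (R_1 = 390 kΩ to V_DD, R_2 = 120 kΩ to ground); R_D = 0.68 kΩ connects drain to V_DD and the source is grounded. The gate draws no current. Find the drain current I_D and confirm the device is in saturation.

V_G = V_DD·R_2/(R_1+R_2) = 10×120/510 = 2.35 V. With the source grounded, V_GS = V_G = 2.35 V.
Assume saturation: I_D = (k_n/2)(V_GS − V_t)² = (3.6/2)×(2.35 − 1.9)² = 1.8×0.453² = 0.369 mA.
V_DS = V_DD − I_D·R_D = 10 − 0.369×0.68 = 9.75 V.
Saturation requires V_DS ≥ V_GS − V_t = 0.453 V; 9.75 ≥ 0.453 ✓.

I_D ≈ 0.37 mA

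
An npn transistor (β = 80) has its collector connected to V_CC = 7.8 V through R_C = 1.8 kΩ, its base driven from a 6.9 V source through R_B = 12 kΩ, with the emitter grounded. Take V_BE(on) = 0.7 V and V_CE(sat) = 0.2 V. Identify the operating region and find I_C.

saturation; I_C ≈ 4.2 mA

Assume active: I_B = (6.9 − 0.7)/12 = 0.517 mA, giving I_C = β·I_B = 41.3 mA.
But then V_CE = 7.8 − 41.3×1.8 = -66.6 V < V_CE(sat) = 0.2 V — impossible in the active region.
So the transistor is saturated. With V_CE = 0.2 V, I_C = (V_CC − 0.2)/R_C = 7.6/1.8 = 4.22 mA.
Check: β·I_B = 41.3 mA > I_C = 4.22 mA, confirming saturation.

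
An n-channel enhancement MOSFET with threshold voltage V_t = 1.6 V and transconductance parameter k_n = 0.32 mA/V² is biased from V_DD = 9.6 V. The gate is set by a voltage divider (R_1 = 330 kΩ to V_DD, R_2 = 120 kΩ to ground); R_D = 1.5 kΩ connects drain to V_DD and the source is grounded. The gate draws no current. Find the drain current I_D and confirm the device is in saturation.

I_D ≈ 0.15 mA

V_G = V_DD·R_2/(R_1+R_2) = 9.6×120/450 = 2.56 V. With the source grounded, V_GS = V_G = 2.56 V.
Assume saturation: I_D = (k_n/2)(V_GS − V_t)² = (0.32/2)×(2.56 − 1.6)² = 0.16×0.96² = 0.147 mA.
V_DS = V_DD − I_D·R_D = 9.6 − 0.147×1.5 = 9.38 V.
Saturation requires V_DS ≥ V_GS − V_t = 0.96 V; 9.38 ≥ 0.96 ✓.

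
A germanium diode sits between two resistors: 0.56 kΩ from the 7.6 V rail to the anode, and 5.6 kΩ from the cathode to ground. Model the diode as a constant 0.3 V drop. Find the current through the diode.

The two resistors are in series with the diode, so KVL gives 7.6 = I·0.56 + 0.3 + I·5.6.
I = (7.6 − 0.3) / (0.56 + 5.6) kΩ = 7.3 / 6.16 = 1.19 mA.

I ≈ 1.2 mA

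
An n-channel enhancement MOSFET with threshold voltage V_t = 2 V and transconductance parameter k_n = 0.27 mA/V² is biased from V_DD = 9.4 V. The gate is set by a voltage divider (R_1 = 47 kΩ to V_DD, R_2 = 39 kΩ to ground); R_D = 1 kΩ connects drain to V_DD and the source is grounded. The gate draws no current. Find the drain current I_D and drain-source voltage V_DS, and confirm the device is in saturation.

V_G = V_DD·R_2/(R_1+R_2) = 9.4×39/86 = 4.26 V. With the source grounded, V_GS = V_G = 4.26 V.
Assume saturation: I_D = (k_n/2)(V_GS − V_t)² = (0.27/2)×(4.26 − 2)² = 0.135×2.26² = 0.691 mA.
V_DS = V_DD − I_D·R_D = 9.4 − 0.691×1 = 8.71 V.
Saturation requires V_DS ≥ V_GS − V_t = 2.26 V; 8.71 ≥ 2.26 ✓.

I_D ≈ 0.69 mA, V_DS ≈ 8.7 V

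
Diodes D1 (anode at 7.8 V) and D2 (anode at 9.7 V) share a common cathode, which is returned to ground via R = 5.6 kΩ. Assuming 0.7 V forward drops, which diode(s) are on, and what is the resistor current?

Assume both conduct. Then node N would need to be at both 7.8−0.7 = 7.1 V and 9.7−0.7 = 9 V, which is impossible.
Assume only D2 conducts: V_N = 9.7 − 0.7 = 9 V, so I_R = 9/5.6 = 1.61 mA.
Check D1: its anode-to-cathode voltage is 7.8 − 9 = -1.2 V < 0.7 V, so it is off. The assumption is consistent.

Only D2 conducts; I_R ≈ 1.6 mA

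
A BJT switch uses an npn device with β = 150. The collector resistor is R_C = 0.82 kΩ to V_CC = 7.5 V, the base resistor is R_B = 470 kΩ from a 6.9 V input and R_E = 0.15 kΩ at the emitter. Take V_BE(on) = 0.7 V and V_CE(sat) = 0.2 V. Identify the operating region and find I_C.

active; I_C ≈ 1.9 mA

Assume active. Base-emitter loop: I_B = (V_BB − V_BE)/(R_B + (β+1)R_E) = (6.9 − 0.7)/(470 + 151×0.15) = 0.0126 mA.
I_C = β·I_B = 150×0.0126 = 1.89 mA.
V_CE = V_CC − I_C·R_C − I_E·R_E = 7.5 − 1.89×0.82 − 1.9×0.15 = 5.67 V > V_CE(sat), so the active-region assumption holds.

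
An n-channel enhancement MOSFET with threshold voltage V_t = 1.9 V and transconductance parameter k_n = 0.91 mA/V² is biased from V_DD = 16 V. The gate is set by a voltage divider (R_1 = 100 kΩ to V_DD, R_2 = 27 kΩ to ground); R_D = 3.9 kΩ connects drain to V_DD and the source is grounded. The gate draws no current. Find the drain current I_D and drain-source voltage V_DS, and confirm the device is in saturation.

I_D ≈ 1 mA, V_DS ≈ 12 V

V_G = V_DD·R_2/(R_1+R_2) = 16×27/127 = 3.4 V. With the source grounded, V_GS = V_G = 3.4 V.
Assume saturation: I_D = (k_n/2)(V_GS − V_t)² = (0.91/2)×(3.4 − 1.9)² = 0.455×1.5² = 1.03 mA.
V_DS = V_DD − I_D·R_D = 16 − 1.03×3.9 = 12 V.
Saturation requires V_DS ≥ V_GS − V_t = 1.5 V; 12 ≥ 1.5 ✓.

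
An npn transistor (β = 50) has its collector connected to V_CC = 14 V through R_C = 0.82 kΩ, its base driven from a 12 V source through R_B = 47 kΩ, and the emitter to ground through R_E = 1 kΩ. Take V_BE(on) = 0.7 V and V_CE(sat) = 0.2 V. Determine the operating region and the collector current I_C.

Assume active. Base-emitter loop: I_B = (V_BB − V_BE)/(R_B + (β+1)R_E) = (12 − 0.7)/(47 + 51×1) = 0.115 mA.
I_C = β·I_B = 50×0.115 = 5.77 mA.
V_CE = V_CC − I_C·R_C − I_E·R_E = 14 − 5.77×0.82 − 5.88×1 = 3.39 V > V_CE(sat), so the active-region assumption holds.

active; I_C ≈ 5.8 mA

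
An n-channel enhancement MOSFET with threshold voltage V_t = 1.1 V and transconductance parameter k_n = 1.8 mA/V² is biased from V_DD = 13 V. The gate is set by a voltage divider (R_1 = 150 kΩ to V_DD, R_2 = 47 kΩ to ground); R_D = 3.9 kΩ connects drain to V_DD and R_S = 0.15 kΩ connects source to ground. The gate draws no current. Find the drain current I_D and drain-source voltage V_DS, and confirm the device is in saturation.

I_D ≈ 2.4 mA, V_DS ≈ 3.2 V

V_G = V_DD·R_2/(R_1+R_2) = 13×47/197 = 3.1 V.
Assume saturation: I_D = (k_n/2)(V_GS − V_t)² with V_GS = V_G − I_D·R_S = 3.1 − 0.15·I_D.
Substituting gives 0.0203·I_D² − 1.54·I_D + 3.61 = 0, with roots I_D = 2.42 or 73.7 mA.
The root I_D = 73.7 mA gives V_GS = -7.95 V ≤ V_t, so take I_D = 2.42 mA.
Then V_GS = 2.74 V and V_DS = V_DD − I_D(R_D+R_S) = 13 − 2.42×4.05 = 3.21 V.
Saturation requires V_DS ≥ V_GS − V_t = 1.64 V; 3.21 ≥ 1.64 ✓.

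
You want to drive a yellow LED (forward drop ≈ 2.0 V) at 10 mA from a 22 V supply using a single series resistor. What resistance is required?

R ≈ 2 kΩ

The resistor drops V_S − V_D = 22 − 2.0 = 20 V at 10 mA.
R = 20 V / 10 mA = 2 kΩ.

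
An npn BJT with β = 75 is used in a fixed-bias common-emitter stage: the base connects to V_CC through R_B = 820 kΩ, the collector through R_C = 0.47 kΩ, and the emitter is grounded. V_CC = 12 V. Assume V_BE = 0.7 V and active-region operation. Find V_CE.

V_CE ≈ 12 V

Base loop: V_CC = I_B·R_B + V_BE, so I_B = (12 − 0.7)/820 kΩ = 0.0138 mA.
In the active region I_C = β·I_B = 75 × 0.0138 = 1.03 mA.
Collector loop: V_CE = V_CC − I_C·R_C = 12 − 1.03×0.47 = 11.5 V.
Since V_CE = 11.5 V > V_CE(sat) ≈ 0.2 V, the transistor is in the active region as assumed.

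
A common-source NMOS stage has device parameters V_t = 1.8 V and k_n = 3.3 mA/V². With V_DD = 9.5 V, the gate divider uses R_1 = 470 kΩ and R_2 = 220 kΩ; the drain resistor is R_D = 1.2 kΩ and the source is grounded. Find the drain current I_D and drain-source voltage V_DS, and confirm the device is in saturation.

I_D ≈ 2.5 mA, V_DS ≈ 6.5 V

V_G = V_DD·R_2/(R_1+R_2) = 9.5×220/690 = 3.03 V. With the source grounded, V_GS = V_G = 3.03 V.
Assume saturation: I_D = (k_n/2)(V_GS − V_t)² = (3.3/2)×(3.03 − 1.8)² = 1.65×1.23² = 2.49 mA.
V_DS = V_DD − I_D·R_D = 9.5 − 2.49×1.2 = 6.51 V.
Saturation requires V_DS ≥ V_GS − V_t = 1.23 V; 6.51 ≥ 1.23 ✓.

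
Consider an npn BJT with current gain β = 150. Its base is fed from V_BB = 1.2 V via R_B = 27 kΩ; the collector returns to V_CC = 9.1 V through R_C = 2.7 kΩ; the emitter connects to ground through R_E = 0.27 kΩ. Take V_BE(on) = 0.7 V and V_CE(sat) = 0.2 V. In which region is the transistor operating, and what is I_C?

active; I_C ≈ 1.1 mA

Assume active. Base-emitter loop: I_B = (V_BB − V_BE)/(R_B + (β+1)R_E) = (1.2 − 0.7)/(27 + 151×0.27) = 0.00738 mA.
I_C = β·I_B = 150×0.00738 = 1.11 mA.
V_CE = V_CC − I_C·R_C − I_E·R_E = 9.1 − 1.11×2.7 − 1.11×0.27 = 5.81 V > V_CE(sat), so the active-region assumption holds.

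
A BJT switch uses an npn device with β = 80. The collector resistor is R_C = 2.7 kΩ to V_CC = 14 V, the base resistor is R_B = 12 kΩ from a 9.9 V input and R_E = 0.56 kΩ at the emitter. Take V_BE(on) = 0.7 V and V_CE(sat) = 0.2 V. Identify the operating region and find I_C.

Assume active: I_B = (9.9 − 0.7)/(12 + 81×0.56) = 0.16 mA, I_C = β·I_B = 12.8 mA.
Then V_CE = 14 − 12.8×2.7 − 13×0.56 = -27.9 V < 0.2 V — the active assumption fails.
Re-solve with V_CE = 0.2 V. KCL at the emitter: V_E/R_E = (V_BB−0.7−V_E)/R_B + (V_CC−0.2−V_E)/R_C, giving V_E = 2.62 V.
I_C = (V_CC − 0.2 − V_E)/R_C = (13.8 − 2.62)/2.7 = 4.14 mA.
Check: I_B = (9.2 − 2.62)/12 = 0.548 mA, and β·I_B = 43.8 mA > I_C, confirming saturation.

saturation; I_C ≈ 4.1 mA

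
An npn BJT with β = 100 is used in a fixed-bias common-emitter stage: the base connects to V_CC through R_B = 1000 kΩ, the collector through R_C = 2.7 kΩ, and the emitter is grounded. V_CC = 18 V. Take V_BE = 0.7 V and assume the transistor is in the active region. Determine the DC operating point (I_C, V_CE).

I_C ≈ 1.7 mA, V_CE ≈ 13 V

Base loop: V_CC = I_B·R_B + V_BE, so I_B = (18 − 0.7)/1000 kΩ = 0.0173 mA.
In the active region I_C = β·I_B = 100 × 0.0173 = 1.73 mA.
Collector loop: V_CE = V_CC − I_C·R_C = 18 − 1.73×2.7 = 13.3 V.
Since V_CE = 13.3 V > V_CE(sat) ≈ 0.2 V, the transistor is in the active region as assumed.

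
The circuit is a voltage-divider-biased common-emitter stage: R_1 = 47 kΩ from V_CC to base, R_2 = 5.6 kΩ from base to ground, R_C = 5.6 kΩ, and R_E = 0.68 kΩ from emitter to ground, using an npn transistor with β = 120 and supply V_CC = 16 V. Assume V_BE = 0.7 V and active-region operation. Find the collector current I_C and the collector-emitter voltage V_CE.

Thevenize the base divider: V_Th = V_CC·R_2/(R_1+R_2) = 16×5.6/52.6 = 1.7 V, R_Th = R_1‖R_2 = 5 kΩ.
Base-emitter loop: V_Th = I_B·R_Th + V_BE + (β+1)I_B·R_E, so I_B = (1.7 − 0.7) / (5 + 121×0.68) = 0.0115 mA.
I_C = β·I_B = 120×0.0115 = 1.38 mA, and I_E = (β+1)I_B = 1.39 mA.
V_CE = V_CC − I_C·R_C − I_E·R_E = 16 − 1.38×5.6 − 1.39×0.68 = 7.33 V.
V_CE = 7.33 V > 0.2 V confirms active-region operation.

I_C ≈ 1.4 mA, V_CE ≈ 7.3 V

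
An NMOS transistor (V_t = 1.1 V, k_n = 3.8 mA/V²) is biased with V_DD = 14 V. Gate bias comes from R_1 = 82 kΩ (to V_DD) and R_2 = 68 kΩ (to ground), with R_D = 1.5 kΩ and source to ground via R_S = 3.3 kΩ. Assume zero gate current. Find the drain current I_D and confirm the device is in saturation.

V_G = V_DD·R_2/(R_1+R_2) = 14×68/150 = 6.35 V.
Assume saturation: I_D = (k_n/2)(V_GS − V_t)² with V_GS = V_G − I_D·R_S = 6.35 − 3.3·I_D.
Substituting gives 20.7·I_D² − 66.8·I_D + 52.3 = 0, with roots I_D = 1.34 or 1.89 mA.
The root I_D = 1.89 mA gives V_GS = 0.102 V ≤ V_t, so take I_D = 1.34 mA.
Then V_GS = 1.94 V and V_DS = V_DD − I_D(R_D+R_S) = 14 − 1.34×4.8 = 7.59 V.
Saturation requires V_DS ≥ V_GS − V_t = 0.838 V; 7.59 ≥ 0.838 ✓.

I_D ≈ 1.3 mA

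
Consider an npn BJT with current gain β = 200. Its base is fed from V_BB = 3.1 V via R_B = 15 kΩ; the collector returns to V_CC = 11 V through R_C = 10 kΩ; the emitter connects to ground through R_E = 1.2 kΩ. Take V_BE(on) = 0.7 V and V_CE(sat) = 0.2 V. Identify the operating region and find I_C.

Assume active: I_B = (3.1 − 0.7)/(15 + 201×1.2) = 0.00937 mA, I_C = β·I_B = 1.87 mA.
Then V_CE = 11 − 1.87×10 − 1.88×1.2 = -9.99 V < 0.2 V — the active assumption fails.
Re-solve with V_CE = 0.2 V. KCL at the emitter: V_E/R_E = (V_BB−0.7−V_E)/R_B + (V_CC−0.2−V_E)/R_C, giving V_E = 1.24 V.
I_C = (V_CC − 0.2 − V_E)/R_C = (10.8 − 1.24)/10 = 0.956 mA.
Check: I_B = (2.4 − 1.24)/15 = 0.0773 mA, and β·I_B = 15.5 mA > I_C, confirming saturation.

saturation; I_C ≈ 0.96 mA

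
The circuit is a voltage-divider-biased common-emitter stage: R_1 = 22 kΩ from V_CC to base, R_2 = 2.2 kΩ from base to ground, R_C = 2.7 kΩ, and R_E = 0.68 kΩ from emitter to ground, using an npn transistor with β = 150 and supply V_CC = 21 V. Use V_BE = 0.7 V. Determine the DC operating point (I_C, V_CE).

I_C ≈ 1.7 mA, V_CE ≈ 15 V

Thevenize the base divider: V_Th = V_CC·R_2/(R_1+R_2) = 21×2.2/24.2 = 1.91 V, R_Th = R_1‖R_2 = 2 kΩ.
Base-emitter loop: V_Th = I_B·R_Th + V_BE + (β+1)I_B·R_E, so I_B = (1.91 − 0.7) / (2 + 151×0.68) = 0.0116 mA.
I_C = β·I_B = 150×0.0116 = 1.73 mA, and I_E = (β+1)I_B = 1.74 mA.
V_CE = V_CC − I_C·R_C − I_E·R_E = 21 − 1.73×2.7 − 1.74×0.68 = 15.1 V.
V_CE = 15.1 V > 0.2 V confirms active-region operation.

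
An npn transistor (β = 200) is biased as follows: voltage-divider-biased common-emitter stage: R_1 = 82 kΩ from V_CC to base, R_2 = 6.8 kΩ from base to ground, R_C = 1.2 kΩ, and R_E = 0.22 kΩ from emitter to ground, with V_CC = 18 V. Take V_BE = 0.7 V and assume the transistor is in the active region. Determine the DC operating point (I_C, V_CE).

I_C ≈ 2.7 mA, V_CE ≈ 14 V

Thevenize the base divider: V_Th = V_CC·R_2/(R_1+R_2) = 18×6.8/88.8 = 1.38 V, R_Th = R_1‖R_2 = 6.28 kΩ.
Base-emitter loop: V_Th = I_B·R_Th + V_BE + (β+1)I_B·R_E, so I_B = (1.38 − 0.7) / (6.28 + 201×0.22) = 0.0134 mA.
I_C = β·I_B = 200×0.0134 = 2.69 mA, and I_E = (β+1)I_B = 2.7 mA.
V_CE = V_CC − I_C·R_C − I_E·R_E = 18 − 2.69×1.2 − 2.7×0.22 = 14.2 V.
V_CE = 14.2 V > 0.2 V confirms active-region operation.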